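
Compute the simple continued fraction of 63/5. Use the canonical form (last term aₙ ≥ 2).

[12; 1, 1, 2]

63 = 12×5 + 3
5 = 1×3 + 2
3 = 1×2 + 1
2 = 2×1 + 0  (stop)
So 63/5 = [12; 1, 1, 2].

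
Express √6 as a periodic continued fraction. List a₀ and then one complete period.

[2; 2, 4]

a₀ = ⌊√6⌋ = 2.
With m₀=0, d₀=1 and mₖ₊₁ = dₖaₖ − mₖ, dₖ₊₁ = (n − mₖ₊₁²)/dₖ, aₖ₊₁ = ⌊(a₀+mₖ₊₁)/dₖ₊₁⌋:
  k=1: m=2, d=2, a=2
  k=2: m=2, d=1, a=4
d=1 and a=2a₀=4 at k=2, so the next step gives (m, d) = (2, 2) again — its k=1 value — and the period has length 2.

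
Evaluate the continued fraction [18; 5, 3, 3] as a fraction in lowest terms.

Using pₖ = aₖpₖ₋₁ + pₖ₋₂ and qₖ = aₖqₖ₋₁ + qₖ₋₂:
  k=0: a=18, p=18, q=1
  k=1: a=5, p=91, q=5
  k=2: a=3, p=291, q=16
  k=3: a=3, p=964, q=53

964/53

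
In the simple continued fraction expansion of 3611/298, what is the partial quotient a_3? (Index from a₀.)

1

3611 = 12·298 + 35   →  a_0 = 12
298 = 8·35 + 18   →  a_1 = 8
35 = 1·18 + 17   →  a_2 = 1
18 = 1·17 + 1   →  a_3 = 1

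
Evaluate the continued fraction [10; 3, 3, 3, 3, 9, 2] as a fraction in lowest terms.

Using pₖ = aₖpₖ₋₁ + pₖ₋₂ and qₖ = aₖqₖ₋₁ + qₖ₋₂:
  k=0: a=10, p=10, q=1
  k=1: a=3, p=31, q=3
  k=2: a=3, p=103, q=10
  k=3: a=3, p=340, q=33
  k=4: a=3, p=1123, q=109
  k=5: a=9, p=10447, q=1014
  k=6: a=2, p=22017, q=2137

22017/2137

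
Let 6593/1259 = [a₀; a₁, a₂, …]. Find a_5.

6593 = 5·1259 + 298   →  a_0 = 5
1259 = 4·298 + 67   →  a_1 = 4
298 = 4·67 + 30   →  a_2 = 4
67 = 2·30 + 7   →  a_3 = 2
30 = 4·7 + 2   →  a_4 = 4
7 = 3·2 + 1   →  a_5 = 3

3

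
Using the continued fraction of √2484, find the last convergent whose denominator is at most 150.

6529/131

√2484 = [49; 1, 5, 4, 5, 1, 98, …] (period length 6).
Convergents:
  p_0/q_0 = 49/1
  p_1/q_1 = 50/1
  p_2/q_2 = 299/6
  p_3/q_3 = 1246/25
  p_4/q_4 = 6529/131
  p_5/q_5 = 7775/156
q_4 = 131 ≤ 150 < 156 = q_5, so the answer is 6529/131.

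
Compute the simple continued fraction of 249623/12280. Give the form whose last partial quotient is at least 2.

249623 = 20*12280 + 4023
12280 = 3*4023 + 211
4023 = 19*211 + 14
211 = 15*14 + 1
14 = 14*1 + 0  (stop)
So 249623/12280 = [20; 3, 19, 15, 14].

[20; 3, 19, 15, 14]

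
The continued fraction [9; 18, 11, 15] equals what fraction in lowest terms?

27193/3003

Using pₖ = aₖpₖ₋₁ + pₖ₋₂ and qₖ = aₖqₖ₋₁ + qₖ₋₂:
  k=0: a=9, p=9, q=1
  k=1: a=18, p=163, q=18
  k=2: a=11, p=1802, q=199
  k=3: a=15, p=27193, q=3003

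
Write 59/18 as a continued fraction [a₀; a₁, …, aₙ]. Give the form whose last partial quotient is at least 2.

59 = 3×18 + 5
18 = 3×5 + 3
5 = 1×3 + 2
3 = 1×2 + 1
2 = 2×1 + 0  (stop)
So 59/18 = [3; 3, 1, 1, 2].

[3; 3, 1, 1, 2]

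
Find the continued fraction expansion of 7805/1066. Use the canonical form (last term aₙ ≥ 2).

7805 = 7*1066 + 343
1066 = 3*343 + 37
343 = 9*37 + 10
37 = 3*10 + 7
10 = 1*7 + 3
7 = 2*3 + 1
3 = 3*1 + 0  (stop)
So 7805/1066 = [7; 3, 9, 3, 1, 2, 3].

[7; 3, 9, 3, 1, 2, 3]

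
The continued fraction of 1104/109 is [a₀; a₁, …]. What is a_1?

7

1104 = 10·109 + 14   →  a_0 = 10
109 = 7·14 + 11   →  a_1 = 7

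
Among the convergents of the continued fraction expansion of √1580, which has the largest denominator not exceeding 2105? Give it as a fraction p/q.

√1580 = [39; 1, 2, 1, 78, …] (period length 4).
Convergents:
  p_0/q_0 = 39/1
  p_1/q_1 = 40/1
  p_2/q_2 = 119/3
  p_3/q_3 = 159/4
  p_4/q_4 = 12521/315
  p_5/q_5 = 12680/319
  p_6/q_6 = 37881/953
  p_7/q_7 = 50561/1272
  p_8/q_8 = 3981639/100169
q_7 = 1272 ≤ 2105 < 100169 = q_8, so the answer is 50561/1272.

50561/1272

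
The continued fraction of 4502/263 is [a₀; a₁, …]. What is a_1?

4502 = 17·263 + 31   →  a_0 = 17
263 = 8·31 + 15   →  a_1 = 8

8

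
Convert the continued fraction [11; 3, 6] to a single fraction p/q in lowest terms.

Fold from the inside: start with 6/1.
  3 + 1/6 = 19/6
  11 + 6/19 = 215/19

215/19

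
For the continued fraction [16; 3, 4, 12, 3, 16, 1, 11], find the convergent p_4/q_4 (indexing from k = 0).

7991/490

Using pₖ = aₖpₖ₋₁ + pₖ₋₂, qₖ = aₖqₖ₋₁ + qₖ₋₂ (with p₋₁=1, p₋₂=0, q₋₁=0, q₋₂=1):
  k=0: a=16, p=16, q=1
  k=1: a=3, p=49, q=3
  k=2: a=4, p=212, q=13
  k=3: a=12, p=2593, q=159
  k=4: a=3, p=7991, q=490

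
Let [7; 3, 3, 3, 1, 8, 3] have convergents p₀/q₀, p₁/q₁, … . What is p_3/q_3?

241/33

Using pₖ = aₖpₖ₋₁ + pₖ₋₂, qₖ = aₖqₖ₋₁ + qₖ₋₂ (with p₋₁=1, p₋₂=0, q₋₁=0, q₋₂=1):
  k=0: a=7, p=7, q=1
  k=1: a=3, p=22, q=3
  k=2: a=3, p=73, q=10
  k=3: a=3, p=241, q=33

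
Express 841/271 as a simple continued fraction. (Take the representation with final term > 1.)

[3; 9, 1, 2, 9]

841 = 3·271 + 28
271 = 9·28 + 19
28 = 1·19 + 9
19 = 2·9 + 1
9 = 9·1 + 0  (stop)
So 841/271 = [3; 9, 1, 2, 9].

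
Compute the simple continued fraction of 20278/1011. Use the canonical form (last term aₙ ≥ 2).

[20; 17, 2, 3, 8]

20278 = 20·1011 + 58
1011 = 17·58 + 25
58 = 2·25 + 8
25 = 3·8 + 1
8 = 8·1 + 0  (stop)
So 20278/1011 = [20; 17, 2, 3, 8].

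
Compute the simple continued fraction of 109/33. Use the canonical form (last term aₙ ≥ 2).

109 = 3·33 + 10
33 = 3·10 + 3
10 = 3·3 + 1
3 = 3·1 + 0  (stop)
So 109/33 = [3; 3, 3, 3].

[3; 3, 3, 3]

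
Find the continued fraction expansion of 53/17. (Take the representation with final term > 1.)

53 = 3×17 + 2
17 = 8×2 + 1
2 = 2×1 + 0  (stop)
So 53/17 = [3; 8, 2].

[3; 8, 2]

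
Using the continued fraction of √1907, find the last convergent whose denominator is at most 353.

√1907 = [43; 1, 2, 43, 2, 1, 86, …] (period length 6).
Convergents:
  p_0/q_0 = 43/1
  p_1/q_1 = 44/1
  p_2/q_2 = 131/3
  p_3/q_3 = 5677/130
  p_4/q_4 = 11485/263
  p_5/q_5 = 17162/393
q_4 = 263 ≤ 353 < 393 = q_5, so the answer is 11485/263.

11485/263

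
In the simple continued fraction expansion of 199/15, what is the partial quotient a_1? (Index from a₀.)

199 = 13·15 + 4   →  a_0 = 13
15 = 3·4 + 3   →  a_1 = 3

3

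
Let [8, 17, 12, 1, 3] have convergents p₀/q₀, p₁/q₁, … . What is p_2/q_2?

1652/205

Using pₖ = aₖpₖ₋₁ + pₖ₋₂, qₖ = aₖqₖ₋₁ + qₖ₋₂ (with p₋₁=1, p₋₂=0, q₋₁=0, q₋₂=1):
  k=0: a=8, p=8, q=1
  k=1: a=17, p=137, q=17
  k=2: a=12, p=1652, q=205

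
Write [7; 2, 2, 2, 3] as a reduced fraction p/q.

304/41

Fold from the inside: start with 3/1.
  2 + 1/3 = 7/3
  2 + 3/7 = 17/7
  2 + 7/17 = 41/17
  7 + 17/41 = 304/41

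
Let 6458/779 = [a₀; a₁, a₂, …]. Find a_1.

6458 = 8·779 + 226   →  a_0 = 8
779 = 3·226 + 101   →  a_1 = 3

3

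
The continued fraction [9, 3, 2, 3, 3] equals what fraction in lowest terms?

Using pₖ = aₖpₖ₋₁ + pₖ₋₂ and qₖ = aₖqₖ₋₁ + qₖ₋₂:
  k=0: a=9, p=9, q=1
  k=1: a=3, p=28, q=3
  k=2: a=2, p=65, q=7
  k=3: a=3, p=223, q=24
  k=4: a=3, p=734, q=79

734/79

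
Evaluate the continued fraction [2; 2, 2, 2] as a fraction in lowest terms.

29/12

Using pₖ = aₖpₖ₋₁ + pₖ₋₂ and qₖ = aₖqₖ₋₁ + qₖ₋₂:
  k=0: a=2, p=2, q=1
  k=1: a=2, p=5, q=2
  k=2: a=2, p=12, q=5
  k=3: a=2, p=29, q=12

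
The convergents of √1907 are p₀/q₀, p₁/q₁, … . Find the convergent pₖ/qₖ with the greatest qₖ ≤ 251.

5677/130

√1907 = [43; 1, 2, 43, 2, 1, 86, …] (period length 6).
Convergents:
  p_0/q_0 = 43/1
  p_1/q_1 = 44/1
  p_2/q_2 = 131/3
  p_3/q_3 = 5677/130
  p_4/q_4 = 11485/263
q_3 = 130 ≤ 251 < 263 = q_4, so the answer is 5677/130.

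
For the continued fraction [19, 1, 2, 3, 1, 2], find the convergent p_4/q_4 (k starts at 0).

256/13

Using pₖ = aₖpₖ₋₁ + pₖ₋₂, qₖ = aₖqₖ₋₁ + qₖ₋₂ (with p₋₁=1, p₋₂=0, q₋₁=0, q₋₂=1):
  k=0: a=19, p=19, q=1
  k=1: a=1, p=20, q=1
  k=2: a=2, p=59, q=3
  k=3: a=3, p=197, q=10
  k=4: a=1, p=256, q=13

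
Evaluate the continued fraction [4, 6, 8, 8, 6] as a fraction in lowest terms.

Fold from the inside: start with 6/1.
  8 + 1/6 = 49/6
  8 + 6/49 = 398/49
  6 + 49/398 = 2437/398
  4 + 398/2437 = 10146/2437

10146/2437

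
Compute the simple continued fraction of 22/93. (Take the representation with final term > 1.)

[0; 4, 4, 2, 2]

22 = 0*93 + 22
93 = 4*22 + 5
22 = 4*5 + 2
5 = 2*2 + 1
2 = 2*1 + 0  (stop)
So 22/93 = [0; 4, 4, 2, 2].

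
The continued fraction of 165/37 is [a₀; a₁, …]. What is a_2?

165 = 4·37 + 17   →  a_0 = 4
37 = 2·17 + 3   →  a_1 = 2
17 = 5·3 + 2   →  a_2 = 5

5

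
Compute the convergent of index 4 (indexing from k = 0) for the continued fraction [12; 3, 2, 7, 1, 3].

725/59

Using pₖ = aₖpₖ₋₁ + pₖ₋₂, qₖ = aₖqₖ₋₁ + qₖ₋₂ (with p₋₁=1, p₋₂=0, q₋₁=0, q₋₂=1):
  k=0: a=12, p=12, q=1
  k=1: a=3, p=37, q=3
  k=2: a=2, p=86, q=7
  k=3: a=7, p=639, q=52
  k=4: a=1, p=725, q=59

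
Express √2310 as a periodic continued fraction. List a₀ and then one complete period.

[48; 16, 96]

a₀ = ⌊√2310⌋ = 48.
With m₀=0, d₀=1 and mₖ₊₁ = dₖaₖ − mₖ, dₖ₊₁ = (n − mₖ₊₁²)/dₖ, aₖ₊₁ = ⌊(a₀+mₖ₊₁)/dₖ₊₁⌋:
  k=1: m=48, d=6, a=16
  k=2: m=48, d=1, a=96
d=1 and a=2a₀=96 at k=2, so the next step gives (m, d) = (48, 6) again — its k=1 value — and the period has length 2.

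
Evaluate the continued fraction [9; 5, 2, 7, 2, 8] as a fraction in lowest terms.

13609/1482

Using pₖ = aₖpₖ₋₁ + pₖ₋₂ and qₖ = aₖqₖ₋₁ + qₖ₋₂:
  k=0: a=9, p=9, q=1
  k=1: a=5, p=46, q=5
  k=2: a=2, p=101, q=11
  k=3: a=7, p=753, q=82
  k=4: a=2, p=1607, q=175
  k=5: a=8, p=13609, q=1482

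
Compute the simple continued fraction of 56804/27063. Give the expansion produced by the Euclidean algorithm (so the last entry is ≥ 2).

56804 = 2*27063 + 2678
27063 = 10*2678 + 283
2678 = 9*283 + 131
283 = 2*131 + 21
131 = 6*21 + 5
21 = 4*5 + 1
5 = 5*1 + 0  (stop)
So 56804/27063 = [2; 10, 9, 2, 6, 4, 5].

[2; 10, 9, 2, 6, 4, 5]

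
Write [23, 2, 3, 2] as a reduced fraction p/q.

375/16

Fold from the inside: start with 2/1.
  3 + 1/2 = 7/2
  2 + 2/7 = 16/7
  23 + 7/16 = 375/16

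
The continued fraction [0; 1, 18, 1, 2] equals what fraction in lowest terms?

Using pₖ = aₖpₖ₋₁ + pₖ₋₂ and qₖ = aₖqₖ₋₁ + qₖ₋₂:
  k=0: a=0, p=0, q=1
  k=1: a=1, p=1, q=1
  k=2: a=18, p=18, q=19
  k=3: a=1, p=19, q=20
  k=4: a=2, p=56, q=59

56/59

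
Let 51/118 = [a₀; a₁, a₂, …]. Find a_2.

51 = 0·118 + 51   →  a_0 = 0
118 = 2·51 + 16   →  a_1 = 2
51 = 3·16 + 3   →  a_2 = 3

3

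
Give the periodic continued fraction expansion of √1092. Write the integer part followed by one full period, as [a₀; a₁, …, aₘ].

a₀ = ⌊√1092⌋ = 33.
With m₀=0, d₀=1 and mₖ₊₁ = dₖaₖ − mₖ, dₖ₊₁ = (n − mₖ₊₁²)/dₖ, aₖ₊₁ = ⌊(a₀+mₖ₊₁)/dₖ₊₁⌋:
  k=1: m=33, d=3, a=22
  k=2: m=33, d=1, a=66
d=1 and a=2a₀=66 at k=2, so the next step gives (m, d) = (33, 3) again — its k=1 value — and the period has length 2.

[33; 22, 66]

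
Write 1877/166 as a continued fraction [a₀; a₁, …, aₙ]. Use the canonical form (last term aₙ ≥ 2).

1877 = 11×166 + 51
166 = 3×51 + 13
51 = 3×13 + 12
13 = 1×12 + 1
12 = 12×1 + 0  (stop)
So 1877/166 = [11; 3, 3, 1, 12].

[11; 3, 3, 1, 12]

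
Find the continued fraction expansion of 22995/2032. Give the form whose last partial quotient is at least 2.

[11; 3, 6, 4, 8, 3]

22995 = 11×2032 + 643
2032 = 3×643 + 103
643 = 6×103 + 25
103 = 4×25 + 3
25 = 8×3 + 1
3 = 3×1 + 0  (stop)
So 22995/2032 = [11; 3, 6, 4, 8, 3].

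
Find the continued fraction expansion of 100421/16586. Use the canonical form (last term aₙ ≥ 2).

100421 = 6×16586 + 905
16586 = 18×905 + 296
905 = 3×296 + 17
296 = 17×17 + 7
17 = 2×7 + 3
7 = 2×3 + 1
3 = 3×1 + 0  (stop)
So 100421/16586 = [6; 18, 3, 17, 2, 2, 3].

[6; 18, 3, 17, 2, 2, 3]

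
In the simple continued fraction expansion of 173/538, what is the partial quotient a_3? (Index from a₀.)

9

173 = 0·538 + 173   →  a_0 = 0
538 = 3·173 + 19   →  a_1 = 3
173 = 9·19 + 2   →  a_2 = 9
19 = 9·2 + 1   →  a_3 = 9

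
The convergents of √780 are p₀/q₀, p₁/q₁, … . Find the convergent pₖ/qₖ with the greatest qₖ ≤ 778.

21477/769

√780 = [27; 1, 12, 1, 54, …] (period length 4).
Convergents:
  p_0/q_0 = 27/1
  p_1/q_1 = 28/1
  p_2/q_2 = 363/13
  p_3/q_3 = 391/14
  p_4/q_4 = 21477/769
  p_5/q_5 = 21868/783
q_4 = 769 ≤ 778 < 783 = q_5, so the answer is 21477/769.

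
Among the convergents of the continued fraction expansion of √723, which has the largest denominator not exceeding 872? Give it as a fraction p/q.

13041/485

√723 = [26; 1, 7, 1, 52, …] (period length 4).
Convergents:
  p_0/q_0 = 26/1
  p_1/q_1 = 27/1
  p_2/q_2 = 215/8
  p_3/q_3 = 242/9
  p_4/q_4 = 12799/476
  p_5/q_5 = 13041/485
  p_6/q_6 = 104086/3871
q_5 = 485 ≤ 872 < 3871 = q_6, so the answer is 13041/485.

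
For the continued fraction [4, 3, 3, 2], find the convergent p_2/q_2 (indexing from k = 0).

Using pₖ = aₖpₖ₋₁ + pₖ₋₂, qₖ = aₖqₖ₋₁ + qₖ₋₂ (with p₋₁=1, p₋₂=0, q₋₁=0, q₋₂=1):
  k=0: a=4, p=4, q=1
  k=1: a=3, p=13, q=3
  k=2: a=3, p=43, q=10

43/10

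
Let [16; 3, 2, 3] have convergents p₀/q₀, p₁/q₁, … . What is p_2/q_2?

Using pₖ = aₖpₖ₋₁ + pₖ₋₂, qₖ = aₖqₖ₋₁ + qₖ₋₂ (with p₋₁=1, p₋₂=0, q₋₁=0, q₋₂=1):
  k=0: a=16, p=16, q=1
  k=1: a=3, p=49, q=3
  k=2: a=2, p=114, q=7

114/7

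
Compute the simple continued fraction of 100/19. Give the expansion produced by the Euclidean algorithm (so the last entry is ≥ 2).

100 = 5·19 + 5
19 = 3·5 + 4
5 = 1·4 + 1
4 = 4·1 + 0  (stop)
So 100/19 = [5; 3, 1, 4].

[5; 3, 1, 4]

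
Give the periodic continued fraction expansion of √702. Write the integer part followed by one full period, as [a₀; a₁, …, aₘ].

[26; 2, 52]

a₀ = ⌊√702⌋ = 26.
With m₀=0, d₀=1 and mₖ₊₁ = dₖaₖ − mₖ, dₖ₊₁ = (n − mₖ₊₁²)/dₖ, aₖ₊₁ = ⌊(a₀+mₖ₊₁)/dₖ₊₁⌋:
  k=1: m=26, d=26, a=2
  k=2: m=26, d=1, a=52
d=1 and a=2a₀=52 at k=2, so the next step gives (m, d) = (26, 26) again — its k=1 value — and the period has length 2.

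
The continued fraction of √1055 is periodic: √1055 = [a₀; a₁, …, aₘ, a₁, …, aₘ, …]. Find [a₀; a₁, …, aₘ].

a₀ = ⌊√1055⌋ = 32.
With m₀=0, d₀=1 and mₖ₊₁ = dₖaₖ − mₖ, dₖ₊₁ = (n − mₖ₊₁²)/dₖ, aₖ₊₁ = ⌊(a₀+mₖ₊₁)/dₖ₊₁⌋:
  k=1: m=32, d=31, a=2
  k=2: m=30, d=5, a=12
  k=3: m=30, d=31, a=2
  k=4: m=32, d=1, a=64
d=1 and a=2a₀=64 at k=4, so the next step gives (m, d) = (32, 31) again — its k=1 value — and the period has length 4.

[32; 2, 12, 2, 64]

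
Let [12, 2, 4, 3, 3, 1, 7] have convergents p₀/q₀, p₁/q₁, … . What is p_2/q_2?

Using pₖ = aₖpₖ₋₁ + pₖ₋₂, qₖ = aₖqₖ₋₁ + qₖ₋₂ (with p₋₁=1, p₋₂=0, q₋₁=0, q₋₂=1):
  k=0: a=12, p=12, q=1
  k=1: a=2, p=25, q=2
  k=2: a=4, p=112, q=9

112/9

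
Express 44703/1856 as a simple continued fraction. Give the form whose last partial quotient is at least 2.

[24; 11, 1, 2, 17, 3]

44703 = 24×1856 + 159
1856 = 11×159 + 107
159 = 1×107 + 52
107 = 2×52 + 3
52 = 17×3 + 1
3 = 3×1 + 0  (stop)
So 44703/1856 = [24; 11, 1, 2, 17, 3].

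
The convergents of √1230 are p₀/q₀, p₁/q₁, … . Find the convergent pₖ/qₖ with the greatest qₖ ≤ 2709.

34405/981

√1230 = [35; 14, 70, …] (period length 2).
Convergents:
  p_0/q_0 = 35/1
  p_1/q_1 = 491/14
  p_2/q_2 = 34405/981
  p_3/q_3 = 482161/13748
q_2 = 981 ≤ 2709 < 13748 = q_3, so the answer is 34405/981.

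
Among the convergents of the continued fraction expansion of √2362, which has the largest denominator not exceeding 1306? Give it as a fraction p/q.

47191/971

√2362 = [48; 1, 1, 1, 1, 96, …] (period length 5).
Convergents:
  p_0/q_0 = 48/1
  p_1/q_1 = 49/1
  p_2/q_2 = 97/2
  p_3/q_3 = 146/3
  p_4/q_4 = 243/5
  p_5/q_5 = 23474/483
  p_6/q_6 = 23717/488
  p_7/q_7 = 47191/971
  p_8/q_8 = 70908/1459
q_7 = 971 ≤ 1306 < 1459 = q_8, so the answer is 47191/971.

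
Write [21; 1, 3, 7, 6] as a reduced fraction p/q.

3873/178

Fold from the inside: start with 6/1.
  7 + 1/6 = 43/6
  3 + 6/43 = 135/43
  1 + 43/135 = 178/135
  21 + 135/178 = 3873/178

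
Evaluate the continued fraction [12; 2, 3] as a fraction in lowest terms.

87/7

Using pₖ = aₖpₖ₋₁ + pₖ₋₂ and qₖ = aₖqₖ₋₁ + qₖ₋₂:
  k=0: a=12, p=12, q=1
  k=1: a=2, p=25, q=2
  k=2: a=3, p=87, q=7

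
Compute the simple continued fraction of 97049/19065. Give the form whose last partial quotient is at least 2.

[5; 11, 17, 14, 2, 3]

97049 = 5×19065 + 1724
19065 = 11×1724 + 101
1724 = 17×101 + 7
101 = 14×7 + 3
7 = 2×3 + 1
3 = 3×1 + 0  (stop)
So 97049/19065 = [5; 11, 17, 14, 2, 3].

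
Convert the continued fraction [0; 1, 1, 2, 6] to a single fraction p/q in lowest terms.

19/32

Fold from the inside: start with 6/1.
  2 + 1/6 = 13/6
  1 + 6/13 = 19/13
  1 + 13/19 = 32/19
  0 + 19/32 = 19/32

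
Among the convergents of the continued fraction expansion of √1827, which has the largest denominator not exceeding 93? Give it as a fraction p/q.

1667/39

√1827 = [42; 1, 2, 1, 8, 1, 2, 1, 84, …] (period length 8).
Convergents:
  p_0/q_0 = 42/1
  p_1/q_1 = 43/1
  p_2/q_2 = 128/3
  p_3/q_3 = 171/4
  p_4/q_4 = 1496/35
  p_5/q_5 = 1667/39
  p_6/q_6 = 4830/113
q_5 = 39 ≤ 93 < 113 = q_6, so the answer is 1667/39.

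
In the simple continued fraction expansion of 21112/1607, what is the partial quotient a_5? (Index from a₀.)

6

21112 = 13·1607 + 221   →  a_0 = 13
1607 = 7·221 + 60   →  a_1 = 7
221 = 3·60 + 41   →  a_2 = 3
60 = 1·41 + 19   →  a_3 = 1
41 = 2·19 + 3   →  a_4 = 2
19 = 6·3 + 1   →  a_5 = 6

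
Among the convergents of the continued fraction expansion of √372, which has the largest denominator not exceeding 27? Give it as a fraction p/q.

135/7

√372 = [19; 3, 2, 12, 2, 3, 38, …] (period length 6).
Convergents:
  p_0/q_0 = 19/1
  p_1/q_1 = 58/3
  p_2/q_2 = 135/7
  p_3/q_3 = 1678/87
q_2 = 7 ≤ 27 < 87 = q_3, so the answer is 135/7.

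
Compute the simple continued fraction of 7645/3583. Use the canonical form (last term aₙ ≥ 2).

7645 = 2*3583 + 479
3583 = 7*479 + 230
479 = 2*230 + 19
230 = 12*19 + 2
19 = 9*2 + 1
2 = 2*1 + 0  (stop)
So 7645/3583 = [2; 7, 2, 12, 9, 2].

[2; 7, 2, 12, 9, 2]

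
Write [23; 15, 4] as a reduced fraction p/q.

Fold from the inside: start with 4/1.
  15 + 1/4 = 61/4
  23 + 4/61 = 1407/61

1407/61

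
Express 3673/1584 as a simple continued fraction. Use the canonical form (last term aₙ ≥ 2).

3673 = 2·1584 + 505
1584 = 3·505 + 69
505 = 7·69 + 22
69 = 3·22 + 3
22 = 7·3 + 1
3 = 3·1 + 0  (stop)
So 3673/1584 = [2; 3, 7, 3, 7, 3].

[2; 3, 7, 3, 7, 3]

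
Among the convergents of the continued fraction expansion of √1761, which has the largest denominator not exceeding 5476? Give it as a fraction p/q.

√1761 = [41; 1, 26, 1, 82, …] (period length 4).
Convergents:
  p_0/q_0 = 41/1
  p_1/q_1 = 42/1
  p_2/q_2 = 1133/27
  p_3/q_3 = 1175/28
  p_4/q_4 = 97483/2323
  p_5/q_5 = 98658/2351
  p_6/q_6 = 2662591/63449
q_5 = 2351 ≤ 5476 < 63449 = q_6, so the answer is 98658/2351.

98658/2351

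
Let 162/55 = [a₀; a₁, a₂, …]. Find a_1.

1

162 = 2·55 + 52   →  a_0 = 2
55 = 1·52 + 3   →  a_1 = 1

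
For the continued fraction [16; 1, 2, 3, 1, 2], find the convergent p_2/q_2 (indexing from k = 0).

50/3

Using pₖ = aₖpₖ₋₁ + pₖ₋₂, qₖ = aₖqₖ₋₁ + qₖ₋₂ (with p₋₁=1, p₋₂=0, q₋₁=0, q₋₂=1):
  k=0: a=16, p=16, q=1
  k=1: a=1, p=17, q=1
  k=2: a=2, p=50, q=3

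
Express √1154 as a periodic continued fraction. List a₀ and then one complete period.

[33; 1, 32, 1, 66]

a₀ = ⌊√1154⌋ = 33.
With m₀=0, d₀=1 and mₖ₊₁ = dₖaₖ − mₖ, dₖ₊₁ = (n − mₖ₊₁²)/dₖ, aₖ₊₁ = ⌊(a₀+mₖ₊₁)/dₖ₊₁⌋:
  k=1: m=33, d=65, a=1
  k=2: m=32, d=2, a=32
  k=3: m=32, d=65, a=1
  k=4: m=33, d=1, a=66
d=1 and a=2a₀=66 at k=4, so the next step gives (m, d) = (33, 65) again — its k=1 value — and the period has length 4.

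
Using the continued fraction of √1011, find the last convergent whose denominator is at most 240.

√1011 = [31; 1, 3, 1, 9, 1, 3, 1, 62, …] (period length 8).
Convergents:
  p_0/q_0 = 31/1
  p_1/q_1 = 32/1
  p_2/q_2 = 127/4
  p_3/q_3 = 159/5
  p_4/q_4 = 1558/49
  p_5/q_5 = 1717/54
  p_6/q_6 = 6709/211
  p_7/q_7 = 8426/265
q_6 = 211 ≤ 240 < 265 = q_7, so the answer is 6709/211.

6709/211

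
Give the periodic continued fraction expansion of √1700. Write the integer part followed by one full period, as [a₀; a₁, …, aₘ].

[41; 4, 3, 20, 3, 4, 82]

a₀ = ⌊√1700⌋ = 41.
With m₀=0, d₀=1 and mₖ₊₁ = dₖaₖ − mₖ, dₖ₊₁ = (n − mₖ₊₁²)/dₖ, aₖ₊₁ = ⌊(a₀+mₖ₊₁)/dₖ₊₁⌋:
  k=1: m=41, d=19, a=4
  k=2: m=35, d=25, a=3
  k=3: m=40, d=4, a=20
  k=4: m=40, d=25, a=3
  k=5: m=35, d=19, a=4
  k=6: m=41, d=1, a=82
d=1 and a=2a₀=82 at k=6, so the next step gives (m, d) = (41, 19) again — its k=1 value — and the period has length 6.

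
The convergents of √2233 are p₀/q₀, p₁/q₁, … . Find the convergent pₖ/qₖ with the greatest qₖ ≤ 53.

2410/51

√2233 = [47; 3, 1, 12, 1, 3, 94, …] (period length 6).
Convergents:
  p_0/q_0 = 47/1
  p_1/q_1 = 142/3
  p_2/q_2 = 189/4
  p_3/q_3 = 2410/51
  p_4/q_4 = 2599/55
q_3 = 51 ≤ 53 < 55 = q_4, so the answer is 2410/51.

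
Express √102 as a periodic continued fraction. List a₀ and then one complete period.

[10; 10, 20]

a₀ = ⌊√102⌋ = 10.
With m₀=0, d₀=1 and mₖ₊₁ = dₖaₖ − mₖ, dₖ₊₁ = (n − mₖ₊₁²)/dₖ, aₖ₊₁ = ⌊(a₀+mₖ₊₁)/dₖ₊₁⌋:
  k=1: m=10, d=2, a=10
  k=2: m=10, d=1, a=20
d=1 and a=2a₀=20 at k=2, so the next step gives (m, d) = (10, 2) again — its k=1 value — and the period has length 2.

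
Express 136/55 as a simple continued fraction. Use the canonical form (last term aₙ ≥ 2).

[2; 2, 8, 1, 2]

136 = 2*55 + 26
55 = 2*26 + 3
26 = 8*3 + 2
3 = 1*2 + 1
2 = 2*1 + 0  (stop)
So 136/55 = [2; 2, 8, 1, 2].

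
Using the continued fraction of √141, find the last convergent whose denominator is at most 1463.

√141 = [11; 1, 6, 1, 22, …] (period length 4).
Convergents:
  p_0/q_0 = 11/1
  p_1/q_1 = 12/1
  p_2/q_2 = 83/7
  p_3/q_3 = 95/8
  p_4/q_4 = 2173/183
  p_5/q_5 = 2268/191
  p_6/q_6 = 15781/1329
  p_7/q_7 = 18049/1520
q_6 = 1329 ≤ 1463 < 1520 = q_7, so the answer is 15781/1329.

15781/1329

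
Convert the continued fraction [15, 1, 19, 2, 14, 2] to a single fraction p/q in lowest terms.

Using pₖ = aₖpₖ₋₁ + pₖ₋₂ and qₖ = aₖqₖ₋₁ + qₖ₋₂:
  k=0: a=15, p=15, q=1
  k=1: a=1, p=16, q=1
  k=2: a=19, p=319, q=20
  k=3: a=2, p=654, q=41
  k=4: a=14, p=9475, q=594
  k=5: a=2, p=19604, q=1229

19604/1229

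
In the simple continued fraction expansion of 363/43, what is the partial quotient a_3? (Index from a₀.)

1

363 = 8·43 + 19   →  a_0 = 8
43 = 2·19 + 5   →  a_1 = 2
19 = 3·5 + 4   →  a_2 = 3
5 = 1·4 + 1   →  a_3 = 1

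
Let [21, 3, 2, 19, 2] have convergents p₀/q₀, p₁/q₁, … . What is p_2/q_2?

Using pₖ = aₖpₖ₋₁ + pₖ₋₂, qₖ = aₖqₖ₋₁ + qₖ₋₂ (with p₋₁=1, p₋₂=0, q₋₁=0, q₋₂=1):
  k=0: a=21, p=21, q=1
  k=1: a=3, p=64, q=3
  k=2: a=2, p=149, q=7

149/7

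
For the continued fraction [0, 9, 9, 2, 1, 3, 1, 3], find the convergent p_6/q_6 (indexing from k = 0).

Using pₖ = aₖpₖ₋₁ + pₖ₋₂, qₖ = aₖqₖ₋₁ + qₖ₋₂ (with p₋₁=1, p₋₂=0, q₋₁=0, q₋₂=1):
  k=0: a=0, p=0, q=1
  k=1: a=9, p=1, q=9
  k=2: a=9, p=9, q=82
  k=3: a=2, p=19, q=173
  k=4: a=1, p=28, q=255
  k=5: a=3, p=103, q=938
  k=6: a=1, p=131, q=1193

131/1193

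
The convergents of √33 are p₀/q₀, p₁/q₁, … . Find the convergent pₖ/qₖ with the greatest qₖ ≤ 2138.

11357/1977

√33 = [5; 1, 2, 1, 10, …] (period length 4).
Convergents:
  p_0/q_0 = 5/1
  p_1/q_1 = 6/1
  p_2/q_2 = 17/3
  p_3/q_3 = 23/4
  p_4/q_4 = 247/43
  p_5/q_5 = 270/47
  p_6/q_6 = 787/137
  p_7/q_7 = 1057/184
  p_8/q_8 = 11357/1977
  p_9/q_9 = 12414/2161
q_8 = 1977 ≤ 2138 < 2161 = q_9, so the answer is 11357/1977.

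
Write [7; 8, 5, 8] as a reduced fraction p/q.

Fold from the inside: start with 8/1.
  5 + 1/8 = 41/8
  8 + 8/41 = 336/41
  7 + 41/336 = 2393/336

2393/336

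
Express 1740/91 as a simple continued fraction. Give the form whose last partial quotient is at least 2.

[19; 8, 3, 1, 2]

1740 = 19·91 + 11
91 = 8·11 + 3
11 = 3·3 + 2
3 = 1·2 + 1
2 = 2·1 + 0  (stop)
So 1740/91 = [19; 8, 3, 1, 2].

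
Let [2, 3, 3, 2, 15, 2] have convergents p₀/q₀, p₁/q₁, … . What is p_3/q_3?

Using pₖ = aₖpₖ₋₁ + pₖ₋₂, qₖ = aₖqₖ₋₁ + qₖ₋₂ (with p₋₁=1, p₋₂=0, q₋₁=0, q₋₂=1):
  k=0: a=2, p=2, q=1
  k=1: a=3, p=7, q=3
  k=2: a=3, p=23, q=10
  k=3: a=2, p=53, q=23

53/23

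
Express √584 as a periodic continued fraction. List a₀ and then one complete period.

[24; 6, 48]

a₀ = ⌊√584⌋ = 24.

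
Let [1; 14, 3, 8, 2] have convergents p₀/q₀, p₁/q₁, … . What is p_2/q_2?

46/43

Using pₖ = aₖpₖ₋₁ + pₖ₋₂, qₖ = aₖqₖ₋₁ + qₖ₋₂ (with p₋₁=1, p₋₂=0, q₋₁=0, q₋₂=1):
  k=0: a=1, p=1, q=1
  k=1: a=14, p=15, q=14
  k=2: a=3, p=46, q=43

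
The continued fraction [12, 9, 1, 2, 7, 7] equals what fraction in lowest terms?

Fold from the inside: start with 7/1.
  7 + 1/7 = 50/7
  2 + 7/50 = 107/50
  1 + 50/107 = 157/107
  9 + 107/157 = 1520/157
  12 + 157/1520 = 18397/1520

18397/1520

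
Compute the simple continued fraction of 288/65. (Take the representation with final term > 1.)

288 = 4*65 + 28
65 = 2*28 + 9
28 = 3*9 + 1
9 = 9*1 + 0  (stop)
So 288/65 = [4; 2, 3, 9].

[4; 2, 3, 9]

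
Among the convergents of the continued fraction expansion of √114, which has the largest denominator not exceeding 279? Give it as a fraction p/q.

√114 = [10; 1, 2, 10, 2, 1, 20, …] (period length 6).
Convergents:
  p_0/q_0 = 10/1
  p_1/q_1 = 11/1
  p_2/q_2 = 32/3
  p_3/q_3 = 331/31
  p_4/q_4 = 694/65
  p_5/q_5 = 1025/96
  p_6/q_6 = 21194/1985
q_5 = 96 ≤ 279 < 1985 = q_6, so the answer is 1025/96.

1025/96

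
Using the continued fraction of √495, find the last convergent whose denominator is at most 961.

√495 = [22; 4, 44, …] (period length 2).
Convergents:
  p_0/q_0 = 22/1
  p_1/q_1 = 89/4
  p_2/q_2 = 3938/177
  p_3/q_3 = 15841/712
  p_4/q_4 = 700942/31505
q_3 = 712 ≤ 961 < 31505 = q_4, so the answer is 15841/712.

15841/712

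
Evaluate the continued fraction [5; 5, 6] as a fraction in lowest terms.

Using pₖ = aₖpₖ₋₁ + pₖ₋₂ and qₖ = aₖqₖ₋₁ + qₖ₋₂:
  k=0: a=5, p=5, q=1
  k=1: a=5, p=26, q=5
  k=2: a=6, p=161, q=31

161/31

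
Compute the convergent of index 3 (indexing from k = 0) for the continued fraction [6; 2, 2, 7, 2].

237/37

Using pₖ = aₖpₖ₋₁ + pₖ₋₂, qₖ = aₖqₖ₋₁ + qₖ₋₂ (with p₋₁=1, p₋₂=0, q₋₁=0, q₋₂=1):
  k=0: a=6, p=6, q=1
  k=1: a=2, p=13, q=2
  k=2: a=2, p=32, q=5
  k=3: a=7, p=237, q=37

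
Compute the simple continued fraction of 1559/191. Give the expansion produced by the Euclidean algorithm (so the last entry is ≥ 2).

[8; 6, 6, 5]

1559 = 8·191 + 31
191 = 6·31 + 5
31 = 6·5 + 1
5 = 5·1 + 0  (stop)
So 1559/191 = [8; 6, 6, 5].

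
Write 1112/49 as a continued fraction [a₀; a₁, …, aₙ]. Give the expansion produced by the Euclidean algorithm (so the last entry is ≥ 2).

[22; 1, 2, 3, 1, 3]

1112 = 22×49 + 34
49 = 1×34 + 15
34 = 2×15 + 4
15 = 3×4 + 3
4 = 1×3 + 1
3 = 3×1 + 0  (stop)
So 1112/49 = [22; 1, 2, 3, 1, 3].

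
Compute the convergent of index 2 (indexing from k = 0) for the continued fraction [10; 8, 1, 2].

Using pₖ = aₖpₖ₋₁ + pₖ₋₂, qₖ = aₖqₖ₋₁ + qₖ₋₂ (with p₋₁=1, p₋₂=0, q₋₁=0, q₋₂=1):
  k=0: a=10, p=10, q=1
  k=1: a=8, p=81, q=8
  k=2: a=1, p=91, q=9

91/9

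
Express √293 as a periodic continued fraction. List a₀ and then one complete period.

[17; 8, 1, 1, 8, 34]

a₀ = ⌊√293⌋ = 17.
With m₀=0, d₀=1 and mₖ₊₁ = dₖaₖ − mₖ, dₖ₊₁ = (n − mₖ₊₁²)/dₖ, aₖ₊₁ = ⌊(a₀+mₖ₊₁)/dₖ₊₁⌋:
  k=1: m=17, d=4, a=8
  k=2: m=15, d=17, a=1
  k=3: m=2, d=17, a=1
  k=4: m=15, d=4, a=8
  k=5: m=17, d=1, a=34
d=1 and a=2a₀=34 at k=5, so the next step gives (m, d) = (17, 4) again — its k=1 value — and the period has length 5.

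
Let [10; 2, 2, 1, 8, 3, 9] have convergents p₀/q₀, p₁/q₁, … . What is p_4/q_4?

636/61

Using pₖ = aₖpₖ₋₁ + pₖ₋₂, qₖ = aₖqₖ₋₁ + qₖ₋₂ (with p₋₁=1, p₋₂=0, q₋₁=0, q₋₂=1):
  k=0: a=10, p=10, q=1
  k=1: a=2, p=21, q=2
  k=2: a=2, p=52, q=5
  k=3: a=1, p=73, q=7
  k=4: a=8, p=636, q=61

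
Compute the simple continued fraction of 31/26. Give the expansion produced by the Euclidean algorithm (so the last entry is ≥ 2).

[1; 5, 5]

31 = 1*26 + 5
26 = 5*5 + 1
5 = 5*1 + 0  (stop)
So 31/26 = [1; 5, 5].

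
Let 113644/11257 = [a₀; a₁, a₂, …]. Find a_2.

113644 = 10·11257 + 1074   →  a_0 = 10
11257 = 10·1074 + 517   →  a_1 = 10
1074 = 2·517 + 40   →  a_2 = 2

2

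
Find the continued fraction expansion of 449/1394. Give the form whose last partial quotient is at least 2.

[0; 3, 9, 1, 1, 4, 5]

449 = 0·1394 + 449
1394 = 3·449 + 47
449 = 9·47 + 26
47 = 1·26 + 21
26 = 1·21 + 5
21 = 4·5 + 1
5 = 5·1 + 0  (stop)
So 449/1394 = [0; 3, 9, 1, 1, 4, 5].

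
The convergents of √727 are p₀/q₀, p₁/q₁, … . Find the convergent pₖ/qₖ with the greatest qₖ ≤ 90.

√727 = [26; 1, 25, 1, 52, …] (period length 4).
Convergents:
  p_0/q_0 = 26/1
  p_1/q_1 = 27/1
  p_2/q_2 = 701/26
  p_3/q_3 = 728/27
  p_4/q_4 = 38557/1430
q_3 = 27 ≤ 90 < 1430 = q_4, so the answer is 728/27.

728/27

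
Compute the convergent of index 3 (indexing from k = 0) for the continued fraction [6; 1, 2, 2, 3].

47/7

Using pₖ = aₖpₖ₋₁ + pₖ₋₂, qₖ = aₖqₖ₋₁ + qₖ₋₂ (with p₋₁=1, p₋₂=0, q₋₁=0, q₋₂=1):
  k=0: a=6, p=6, q=1
  k=1: a=1, p=7, q=1
  k=2: a=2, p=20, q=3
  k=3: a=2, p=47, q=7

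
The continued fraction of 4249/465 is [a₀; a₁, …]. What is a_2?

3

4249 = 9·465 + 64   →  a_0 = 9
465 = 7·64 + 17   →  a_1 = 7
64 = 3·17 + 13   →  a_2 = 3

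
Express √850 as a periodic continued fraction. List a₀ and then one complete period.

a₀ = ⌊√850⌋ = 29.
With m₀=0, d₀=1 and mₖ₊₁ = dₖaₖ − mₖ, dₖ₊₁ = (n − mₖ₊₁²)/dₖ, aₖ₊₁ = ⌊(a₀+mₖ₊₁)/dₖ₊₁⌋:
  k=1: m=29, d=9, a=6
  k=2: m=25, d=25, a=2
  k=3: m=25, d=9, a=6
  k=4: m=29, d=1, a=58
d=1 and a=2a₀=58 at k=4, so the next step gives (m, d) = (29, 9) again — its k=1 value — and the period has length 4.

[29; 6, 2, 6, 58]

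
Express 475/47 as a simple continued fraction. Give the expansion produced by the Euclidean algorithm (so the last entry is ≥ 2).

475 = 10·47 + 5
47 = 9·5 + 2
5 = 2·2 + 1
2 = 2·1 + 0  (stop)
So 475/47 = [10; 9, 2, 2].

[10; 9, 2, 2]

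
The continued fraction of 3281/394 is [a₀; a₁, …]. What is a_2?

3281 = 8·394 + 129   →  a_0 = 8
394 = 3·129 + 7   →  a_1 = 3
129 = 18·7 + 3   →  a_2 = 18

18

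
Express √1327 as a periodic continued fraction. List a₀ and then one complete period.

a₀ = ⌊√1327⌋ = 36.

[36; 2, 2, 1, 35, 1, 2, 2, 72]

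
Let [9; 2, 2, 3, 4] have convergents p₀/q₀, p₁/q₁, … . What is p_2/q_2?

Using pₖ = aₖpₖ₋₁ + pₖ₋₂, qₖ = aₖqₖ₋₁ + qₖ₋₂ (with p₋₁=1, p₋₂=0, q₋₁=0, q₋₂=1):
  k=0: a=9, p=9, q=1
  k=1: a=2, p=19, q=2
  k=2: a=2, p=47, q=5

47/5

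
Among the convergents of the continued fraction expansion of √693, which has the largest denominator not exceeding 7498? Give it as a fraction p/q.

80054/3041

√693 = [26; 3, 12, 1, 4, 1, 12, 3, 52, …] (period length 8).
Convergents:
  p_0/q_0 = 26/1
  p_1/q_1 = 79/3
  p_2/q_2 = 974/37
  p_3/q_3 = 1053/40
  p_4/q_4 = 5186/197
  p_5/q_5 = 6239/237
  p_6/q_6 = 80054/3041
  p_7/q_7 = 246401/9360
q_6 = 3041 ≤ 7498 < 9360 = q_7, so the answer is 80054/3041.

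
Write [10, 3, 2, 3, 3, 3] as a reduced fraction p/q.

Using pₖ = aₖpₖ₋₁ + pₖ₋₂ and qₖ = aₖqₖ₋₁ + qₖ₋₂:
  k=0: a=10, p=10, q=1
  k=1: a=3, p=31, q=3
  k=2: a=2, p=72, q=7
  k=3: a=3, p=247, q=24
  k=4: a=3, p=813, q=79
  k=5: a=3, p=2686, q=261

2686/261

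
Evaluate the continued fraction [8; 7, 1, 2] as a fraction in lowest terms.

187/23

Fold from the inside: start with 2/1.
  1 + 1/2 = 3/2
  7 + 2/3 = 23/3
  8 + 3/23 = 187/23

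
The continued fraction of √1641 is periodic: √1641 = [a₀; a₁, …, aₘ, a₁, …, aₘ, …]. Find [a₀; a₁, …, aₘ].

a₀ = ⌊√1641⌋ = 40.
With m₀=0, d₀=1 and mₖ₊₁ = dₖaₖ − mₖ, dₖ₊₁ = (n − mₖ₊₁²)/dₖ, aₖ₊₁ = ⌊(a₀+mₖ₊₁)/dₖ₊₁⌋:
  k=1: m=40, d=41, a=1
  k=2: m=1, d=40, a=1
  k=3: m=39, d=3, a=26
  k=4: m=39, d=40, a=1
  k=5: m=1, d=41, a=1
  k=6: m=40, d=1, a=80
d=1 and a=2a₀=80 at k=6, so the next step gives (m, d) = (40, 41) again — its k=1 value — and the period has length 6.

[40; 1, 1, 26, 1, 1, 80]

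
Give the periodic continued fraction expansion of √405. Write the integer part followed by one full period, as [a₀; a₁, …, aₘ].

[20; 8, 40]

a₀ = ⌊√405⌋ = 20.
With m₀=0, d₀=1 and mₖ₊₁ = dₖaₖ − mₖ, dₖ₊₁ = (n − mₖ₊₁²)/dₖ, aₖ₊₁ = ⌊(a₀+mₖ₊₁)/dₖ₊₁⌋:
  k=1: m=20, d=5, a=8
  k=2: m=20, d=1, a=40
d=1 and a=2a₀=40 at k=2, so the next step gives (m, d) = (20, 5) again — its k=1 value — and the period has length 2.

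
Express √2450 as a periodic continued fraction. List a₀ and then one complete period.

[49; 2, 98]

a₀ = ⌊√2450⌋ = 49.
With m₀=0, d₀=1 and mₖ₊₁ = dₖaₖ − mₖ, dₖ₊₁ = (n − mₖ₊₁²)/dₖ, aₖ₊₁ = ⌊(a₀+mₖ₊₁)/dₖ₊₁⌋:
  k=1: m=49, d=49, a=2
  k=2: m=49, d=1, a=98
d=1 and a=2a₀=98 at k=2, so the next step gives (m, d) = (49, 49) again — its k=1 value — and the period has length 2.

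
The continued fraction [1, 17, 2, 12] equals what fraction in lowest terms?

Using pₖ = aₖpₖ₋₁ + pₖ₋₂ and qₖ = aₖqₖ₋₁ + qₖ₋₂:
  k=0: a=1, p=1, q=1
  k=1: a=17, p=18, q=17
  k=2: a=2, p=37, q=35
  k=3: a=12, p=462, q=437

462/437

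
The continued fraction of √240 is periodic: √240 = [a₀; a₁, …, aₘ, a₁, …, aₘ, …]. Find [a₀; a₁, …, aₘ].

a₀ = ⌊√240⌋ = 15.
With m₀=0, d₀=1 and mₖ₊₁ = dₖaₖ − mₖ, dₖ₊₁ = (n − mₖ₊₁²)/dₖ, aₖ₊₁ = ⌊(a₀+mₖ₊₁)/dₖ₊₁⌋:
  k=1: m=15, d=15, a=2
  k=2: m=15, d=1, a=30
d=1 and a=2a₀=30 at k=2, so the next step gives (m, d) = (15, 15) again — its k=1 value — and the period has length 2.

[15; 2, 30]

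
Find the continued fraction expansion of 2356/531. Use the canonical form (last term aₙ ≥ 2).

2356 = 4·531 + 232
531 = 2·232 + 67
232 = 3·67 + 31
67 = 2·31 + 5
31 = 6·5 + 1
5 = 5·1 + 0  (stop)
So 2356/531 = [4; 2, 3, 2, 6, 5].

[4; 2, 3, 2, 6, 5]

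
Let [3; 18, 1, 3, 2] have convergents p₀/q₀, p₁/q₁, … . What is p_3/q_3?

Using pₖ = aₖpₖ₋₁ + pₖ₋₂, qₖ = aₖqₖ₋₁ + qₖ₋₂ (with p₋₁=1, p₋₂=0, q₋₁=0, q₋₂=1):
  k=0: a=3, p=3, q=1
  k=1: a=18, p=55, q=18
  k=2: a=1, p=58, q=19
  k=3: a=3, p=229, q=75

229/75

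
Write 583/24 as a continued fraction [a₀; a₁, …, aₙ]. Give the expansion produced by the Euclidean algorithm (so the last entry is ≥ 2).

[24; 3, 2, 3]

583 = 24·24 + 7
24 = 3·7 + 3
7 = 2·3 + 1
3 = 3·1 + 0  (stop)
So 583/24 = [24; 3, 2, 3].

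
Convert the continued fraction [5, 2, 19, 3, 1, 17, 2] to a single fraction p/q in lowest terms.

Fold from the inside: start with 2/1.
  17 + 1/2 = 35/2
  1 + 2/35 = 37/35
  3 + 35/37 = 146/37
  19 + 37/146 = 2811/146
  2 + 146/2811 = 5768/2811
  5 + 2811/5768 = 31651/5768

31651/5768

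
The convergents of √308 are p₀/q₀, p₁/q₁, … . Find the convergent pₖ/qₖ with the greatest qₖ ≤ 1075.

√308 = [17; 1, 1, 4, 1, 1, 34, …] (period length 6).
Convergents:
  p_0/q_0 = 17/1
  p_1/q_1 = 18/1
  p_2/q_2 = 35/2
  p_3/q_3 = 158/9
  p_4/q_4 = 193/11
  p_5/q_5 = 351/20
  p_6/q_6 = 12127/691
  p_7/q_7 = 12478/711
  p_8/q_8 = 24605/1402
q_7 = 711 ≤ 1075 < 1402 = q_8, so the answer is 12478/711.

12478/711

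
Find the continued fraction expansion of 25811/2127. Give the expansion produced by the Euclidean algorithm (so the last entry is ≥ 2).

25811 = 12×2127 + 287
2127 = 7×287 + 118
287 = 2×118 + 51
118 = 2×51 + 16
51 = 3×16 + 3
16 = 5×3 + 1
3 = 3×1 + 0  (stop)
So 25811/2127 = [12; 7, 2, 2, 3, 5, 3].

[12; 7, 2, 2, 3, 5, 3]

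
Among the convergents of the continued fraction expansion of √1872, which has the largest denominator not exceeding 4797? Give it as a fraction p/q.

168610/3897

√1872 = [43; 3, 1, 3, 86, …] (period length 4).
Convergents:
  p_0/q_0 = 43/1
  p_1/q_1 = 130/3
  p_2/q_2 = 173/4
  p_3/q_3 = 649/15
  p_4/q_4 = 55987/1294
  p_5/q_5 = 168610/3897
  p_6/q_6 = 224597/5191
q_5 = 3897 ≤ 4797 < 5191 = q_6, so the answer is 168610/3897.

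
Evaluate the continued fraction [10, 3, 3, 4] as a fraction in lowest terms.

Fold from the inside: start with 4/1.
  3 + 1/4 = 13/4
  3 + 4/13 = 43/13
  10 + 13/43 = 443/43

443/43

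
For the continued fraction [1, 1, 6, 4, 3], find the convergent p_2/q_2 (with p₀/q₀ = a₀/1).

13/7

Using pₖ = aₖpₖ₋₁ + pₖ₋₂, qₖ = aₖqₖ₋₁ + qₖ₋₂ (with p₋₁=1, p₋₂=0, q₋₁=0, q₋₂=1):
  k=0: a=1, p=1, q=1
  k=1: a=1, p=2, q=1
  k=2: a=6, p=13, q=7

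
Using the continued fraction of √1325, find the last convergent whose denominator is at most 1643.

√1325 = [36; 2, 2, 72, …] (period length 3).
Convergents:
  p_0/q_0 = 36/1
  p_1/q_1 = 73/2
  p_2/q_2 = 182/5
  p_3/q_3 = 13177/362
  p_4/q_4 = 26536/729
  p_5/q_5 = 66249/1820
q_4 = 729 ≤ 1643 < 1820 = q_5, so the answer is 26536/729.

26536/729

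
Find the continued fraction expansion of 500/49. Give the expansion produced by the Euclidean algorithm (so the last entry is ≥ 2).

[10; 4, 1, 9]

500 = 10*49 + 10
49 = 4*10 + 9
10 = 1*9 + 1
9 = 9*1 + 0  (stop)
So 500/49 = [10; 4, 1, 9].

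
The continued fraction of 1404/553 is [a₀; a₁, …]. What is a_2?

1

1404 = 2·553 + 298   →  a_0 = 2
553 = 1·298 + 255   →  a_1 = 1
298 = 1·255 + 43   →  a_2 = 1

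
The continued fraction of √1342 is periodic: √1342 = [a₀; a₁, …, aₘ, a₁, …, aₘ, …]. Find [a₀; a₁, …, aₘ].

a₀ = ⌊√1342⌋ = 36.
With m₀=0, d₀=1 and mₖ₊₁ = dₖaₖ − mₖ, dₖ₊₁ = (n − mₖ₊₁²)/dₖ, aₖ₊₁ = ⌊(a₀+mₖ₊₁)/dₖ₊₁⌋:
  k=1: m=36, d=46, a=1
  k=2: m=10, d=27, a=1
  k=3: m=17, d=39, a=1
  k=4: m=22, d=22, a=2
  k=5: m=22, d=39, a=1
  k=6: m=17, d=27, a=1
  k=7: m=10, d=46, a=1
  k=8: m=36, d=1, a=72
d=1 and a=2a₀=72 at k=8, so the next step gives (m, d) = (36, 46) again — its k=1 value — and the period has length 8.

[36; 1, 1, 1, 2, 1, 1, 1, 72]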